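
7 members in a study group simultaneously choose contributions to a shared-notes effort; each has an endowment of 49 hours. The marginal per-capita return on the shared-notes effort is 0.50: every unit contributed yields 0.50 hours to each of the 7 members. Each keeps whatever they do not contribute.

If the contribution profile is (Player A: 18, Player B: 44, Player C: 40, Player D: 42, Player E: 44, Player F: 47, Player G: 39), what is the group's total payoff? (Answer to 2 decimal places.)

Total contributed: 18 + 44 + 40 + 42 + 44 + 47 + 39 = 274; total kept: 7 × 49 − 274 = 69.
The shared-notes effort pays out 0.50 × 7 × 274 = 959.00 in aggregate.
Group total = 69 + 959.00 = 1028.00.

1028.00 hours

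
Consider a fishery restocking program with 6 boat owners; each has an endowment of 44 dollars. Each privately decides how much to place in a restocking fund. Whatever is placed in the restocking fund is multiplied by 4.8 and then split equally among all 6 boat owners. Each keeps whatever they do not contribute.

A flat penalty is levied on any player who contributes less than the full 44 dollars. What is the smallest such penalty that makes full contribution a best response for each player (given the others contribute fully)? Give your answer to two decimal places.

8.80 dollars

Given the others contribute fully, the best deviation is to contribute 0 (any partial contribution still incurs the fine and gives up units whose private return 0.8000 is below 1).
Deviating from 44 to 0 saves 44 dollars but forfeits the deviator's share of the drop in the restocking fund: 4.8/6 × 44 = 35.20.
So the deviation gain is 44 − 35.20 = 8.80, and the fine must be at least 8.80 dollars to wipe it out.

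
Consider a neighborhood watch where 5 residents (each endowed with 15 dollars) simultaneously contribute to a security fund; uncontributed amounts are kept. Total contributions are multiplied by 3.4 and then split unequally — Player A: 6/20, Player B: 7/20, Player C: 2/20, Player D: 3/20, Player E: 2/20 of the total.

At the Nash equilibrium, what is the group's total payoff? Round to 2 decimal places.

147.00 dollars

For player j, contributing a unit is worthwhile iff 3.4 × (j's share) ≥ 1, i.e. iff j's share is at least 0.2941.
Player A and Player B clear that bar, contributing 15 each; the remaining 3 contribute 0. Total contributed: 30.
The security fund pays out 3.4 × 30 = 102.00 in total (split across the unequal shares, but the aggregate is all that matters for the group sum).
The 3 free-riders keep 15 each, adding 45. Group total = 45 + 102.00 = 147.00.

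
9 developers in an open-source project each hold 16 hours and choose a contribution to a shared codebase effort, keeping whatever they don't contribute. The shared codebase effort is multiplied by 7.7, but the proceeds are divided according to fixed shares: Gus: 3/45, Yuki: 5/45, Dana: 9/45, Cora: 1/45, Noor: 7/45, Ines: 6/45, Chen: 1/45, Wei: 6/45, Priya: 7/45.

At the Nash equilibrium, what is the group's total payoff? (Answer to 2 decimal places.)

680.00 hours

For player j, contributing a unit is worthwhile iff 7.7 × (j's share) ≥ 1, i.e. iff j's share is at least 0.1299.
Dana, Noor, Ines, Wei and Priya clear that bar, contributing 16 each; the remaining 4 contribute 0. Total contributed: 80.
The shared codebase effort pays out 7.7 × 80 = 616.00 in total (split across the unequal shares, but the aggregate is all that matters for the group sum).
The 4 free-riders keep 16 each, adding 64. Group total = 64 + 616.00 = 680.00.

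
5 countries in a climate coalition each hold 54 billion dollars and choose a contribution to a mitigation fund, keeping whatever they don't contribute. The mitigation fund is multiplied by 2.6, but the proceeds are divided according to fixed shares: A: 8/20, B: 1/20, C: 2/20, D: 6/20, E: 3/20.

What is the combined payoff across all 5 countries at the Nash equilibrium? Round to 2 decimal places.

356.40 billion dollars

A player with share s gets back 2.6·s per unit contributed, so full contribution is dominant for anyone with s > 1/2.6 = 0.3846 and zero contribution is dominant for anyone below.
A alone (share 8/20) is above the threshold, contributing 54; the remaining 4 contribute 0. Total contributed: 54.
The mitigation fund pays out 2.6 × 54 = 140.40 in total (split across the unequal shares, but the aggregate is all that matters for the group sum).
The 4 free-riders keep 54 each, adding 216. Group total = 216 + 140.40 = 356.40.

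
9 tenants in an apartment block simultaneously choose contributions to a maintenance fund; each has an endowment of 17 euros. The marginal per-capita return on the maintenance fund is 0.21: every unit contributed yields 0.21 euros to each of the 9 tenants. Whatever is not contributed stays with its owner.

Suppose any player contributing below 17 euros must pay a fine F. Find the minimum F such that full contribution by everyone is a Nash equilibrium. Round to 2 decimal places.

Given the others contribute fully, the best deviation is to contribute 0 (any partial contribution still incurs the fine and gives up units whose private return 0.21 is below 1).
Deviating from 17 to 0 saves 17 euros but forfeits the deviator's share of the drop in the maintenance fund: 0.21 × 17 = 3.57.
So the deviation gain is 17 − 3.57 = 13.43, and the fine must be at least 13.43 euros to wipe it out.

13.43 euros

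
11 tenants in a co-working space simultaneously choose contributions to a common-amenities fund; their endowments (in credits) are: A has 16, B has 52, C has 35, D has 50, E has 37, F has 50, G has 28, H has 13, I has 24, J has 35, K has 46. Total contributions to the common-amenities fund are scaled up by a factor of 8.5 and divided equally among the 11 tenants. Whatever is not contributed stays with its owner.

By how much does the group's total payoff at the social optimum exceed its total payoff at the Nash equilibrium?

2895.00 credits

The private return per contributed unit is 8.5/11 = 0.7727 < 1 for every player regardless of endowment, so the Nash equilibrium is zero contribution and the group total is Σ E_j = 16 + 52 + 35 + 50 + 37 + 50 + 28 + 13 + 24 + 35 + 46 = 386.
Each contributed unit returns 8.500 to the group, so the social optimum is full contribution by everyone: group total = 8.500 × 386 = 3281.00.
Efficiency loss = (8.500 − 1) × 386 = 2895.00.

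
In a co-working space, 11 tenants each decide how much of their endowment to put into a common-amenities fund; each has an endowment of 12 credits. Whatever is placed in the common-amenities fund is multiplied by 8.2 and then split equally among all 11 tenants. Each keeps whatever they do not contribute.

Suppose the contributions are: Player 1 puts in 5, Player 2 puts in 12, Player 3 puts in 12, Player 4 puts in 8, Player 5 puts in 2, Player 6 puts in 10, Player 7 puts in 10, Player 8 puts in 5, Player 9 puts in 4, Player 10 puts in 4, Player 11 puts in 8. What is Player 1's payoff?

Total contributed: 5 + 12 + 12 + 8 + 2 + 10 + 10 + 5 + 4 + 4 + 8 = 80.
Each receives 8.2 × 80 / 11 = 59.64 from the common-amenities fund.
Player 1 keeps 12 − 5 = 7, so Player 1's payoff is 7 + 59.64 = 66.64.

66.64 credits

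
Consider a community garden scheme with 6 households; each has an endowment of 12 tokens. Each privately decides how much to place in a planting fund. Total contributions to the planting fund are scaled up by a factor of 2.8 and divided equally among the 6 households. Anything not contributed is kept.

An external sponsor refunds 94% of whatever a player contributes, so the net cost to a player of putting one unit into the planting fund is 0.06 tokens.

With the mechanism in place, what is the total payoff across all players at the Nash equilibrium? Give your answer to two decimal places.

Under the mechanism each unit contributed yields (2.8/6) / 0.06 = 7.7778 back to its contributor per unit of net cost, which exceeds 1, making full contribution the dominant choice for everyone.
So the Nash equilibrium is full contribution by all 6; the group earns 6 × (12 × 0.94 + 2.8 × 12) = 269.28.

269.28 tokens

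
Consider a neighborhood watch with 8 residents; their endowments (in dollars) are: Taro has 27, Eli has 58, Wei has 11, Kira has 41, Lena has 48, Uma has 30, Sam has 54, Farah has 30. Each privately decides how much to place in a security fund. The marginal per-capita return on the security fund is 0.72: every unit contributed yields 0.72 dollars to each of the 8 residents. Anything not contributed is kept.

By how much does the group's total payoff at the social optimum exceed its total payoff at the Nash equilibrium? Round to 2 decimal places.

1423.24 dollars

The private return per contributed unit is 0.72 < 1 for everyone, so the Nash equilibrium is zero contribution and the group total is Σ E_j = 27 + 58 + 11 + 41 + 48 + 30 + 54 + 30 = 299.
Each contributed unit returns 5.760 to the group, so the social optimum is full contribution by everyone: group total = 5.760 × 299 = 1722.24.
Efficiency loss = (5.760 − 1) × 299 = 1423.24.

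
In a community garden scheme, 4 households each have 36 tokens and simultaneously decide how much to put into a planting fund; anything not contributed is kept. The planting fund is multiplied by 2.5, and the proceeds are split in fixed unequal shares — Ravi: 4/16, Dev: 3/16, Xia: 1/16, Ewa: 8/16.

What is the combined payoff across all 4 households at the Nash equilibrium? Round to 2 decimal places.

198.00 tokens

A player with share s gets back 2.5·s per unit contributed, so full contribution is dominant for anyone with s > 1/2.5 = 0.4000 and zero contribution is dominant for anyone below.
The only share above 0.4000 is Ewa's 8/16, contributing 36; the remaining 3 contribute 0. Total contributed: 36.
The planting fund pays out 2.5 × 36 = 90.00 in total (split across the unequal shares, but the aggregate is all that matters for the group sum).
The 3 free-riders keep 36 each, adding 108. Group total = 108 + 90.00 = 198.00.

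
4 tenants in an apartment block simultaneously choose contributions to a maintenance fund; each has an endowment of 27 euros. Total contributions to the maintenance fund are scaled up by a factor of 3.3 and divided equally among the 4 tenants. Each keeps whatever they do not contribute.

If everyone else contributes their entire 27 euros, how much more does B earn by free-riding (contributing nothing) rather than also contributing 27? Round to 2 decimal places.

4.73 euros

Switching from a contribution of 27 to 0 lets B keep an extra 27 euros, but lowers the maintenance fund by 27, which costs B their own share of that drop: 3.3/4 × 27 = 22.27.
Net gain = 27 − 22.27 = 4.73. The private return per contributed unit (0.8250) is below 1, so free-riding is indeed the best response regardless of what the others do.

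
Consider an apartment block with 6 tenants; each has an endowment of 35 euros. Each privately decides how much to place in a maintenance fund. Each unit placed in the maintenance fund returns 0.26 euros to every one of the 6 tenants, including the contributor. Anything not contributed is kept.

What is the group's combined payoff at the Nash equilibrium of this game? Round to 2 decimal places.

210.00 euros

The private return per contributed unit is 0.26 < 1, so contributing 0 is dominant for every player. At the Nash equilibrium everyone keeps their 35, and the group total is 6 × 35 = 210.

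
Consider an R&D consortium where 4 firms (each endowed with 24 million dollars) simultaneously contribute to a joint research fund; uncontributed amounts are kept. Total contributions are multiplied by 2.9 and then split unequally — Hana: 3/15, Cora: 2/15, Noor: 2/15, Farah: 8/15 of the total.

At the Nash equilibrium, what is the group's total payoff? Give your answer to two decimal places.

141.60 million dollars

Player j's private return per contributed unit is 2.9 × (j's share). Contributing is weakly dominant for j when that share is at least 1/2.9 = 0.3448, and contributing 0 is dominant otherwise.
Farah alone (share 8/15) is above the threshold, contributing 24; the remaining 3 contribute 0. Total contributed: 24.
The joint research fund pays out 2.9 × 24 = 69.60 in total (split across the unequal shares, but the aggregate is all that matters for the group sum).
The 3 free-riders keep 24 each, adding 72. Group total = 72 + 69.60 = 141.60.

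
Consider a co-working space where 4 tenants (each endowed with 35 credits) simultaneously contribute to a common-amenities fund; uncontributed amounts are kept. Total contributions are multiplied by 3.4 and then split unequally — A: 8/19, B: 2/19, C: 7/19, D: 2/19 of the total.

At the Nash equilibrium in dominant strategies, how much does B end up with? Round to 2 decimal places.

Player j's private return per contributed unit is 3.4 × (j's share). Contributing is weakly dominant for j when that share is at least 1/3.4 = 0.2941, and contributing 0 is dominant otherwise.
A and C clear that bar, contributing 35 each; the remaining 2 contribute 0. Total contributed: 70.
B keeps 35 and receives 3.4 × 70 × 2/19 = 25.05 from the common-amenities fund, for a payoff of 60.05.

60.05 credits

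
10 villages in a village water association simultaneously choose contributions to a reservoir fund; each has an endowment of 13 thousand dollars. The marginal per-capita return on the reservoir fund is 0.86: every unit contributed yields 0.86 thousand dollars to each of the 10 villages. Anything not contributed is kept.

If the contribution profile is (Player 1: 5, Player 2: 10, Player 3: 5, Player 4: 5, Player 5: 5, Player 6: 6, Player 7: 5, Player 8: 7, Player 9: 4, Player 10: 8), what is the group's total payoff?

586.00 thousand dollars

Total contributed: 5 + 10 + 5 + 5 + 5 + 6 + 5 + 7 + 4 + 8 = 60; total kept: 10 × 13 − 60 = 70.
The reservoir fund pays out 0.86 × 10 × 60 = 516.00 in aggregate.
Group total = 70 + 516.00 = 586.00.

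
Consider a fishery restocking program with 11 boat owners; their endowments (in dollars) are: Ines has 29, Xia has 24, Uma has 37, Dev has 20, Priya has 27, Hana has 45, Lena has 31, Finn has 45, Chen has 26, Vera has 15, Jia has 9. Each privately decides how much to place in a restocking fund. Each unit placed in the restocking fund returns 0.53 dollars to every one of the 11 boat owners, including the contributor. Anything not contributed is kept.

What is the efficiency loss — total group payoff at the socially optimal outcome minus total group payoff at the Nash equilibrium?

1487.64 dollars

The private return per contributed unit is 0.53 < 1 for everyone, so the Nash equilibrium is zero contribution and the group total is Σ E_j = 29 + 24 + 37 + 20 + 27 + 45 + 31 + 45 + 26 + 15 + 9 = 308.
Each contributed unit returns 5.830 to the group, so the social optimum is full contribution by everyone: group total = 5.830 × 308 = 1795.64.
Efficiency loss = (5.830 − 1) × 308 = 1487.64.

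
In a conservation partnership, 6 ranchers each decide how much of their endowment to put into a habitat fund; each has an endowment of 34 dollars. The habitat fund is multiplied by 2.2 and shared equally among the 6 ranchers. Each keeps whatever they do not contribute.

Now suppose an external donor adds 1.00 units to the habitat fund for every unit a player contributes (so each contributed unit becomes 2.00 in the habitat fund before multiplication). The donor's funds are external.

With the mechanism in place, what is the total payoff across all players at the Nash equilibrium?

Even with the mechanism, each unit contributed returns only 2.2 × 2.00 / 6 = 0.7333 per unit of net cost, so contributing nothing is still dominant.
Everyone keeps their endowment and the group total is 6 × 34 = 204.

204.00 dollars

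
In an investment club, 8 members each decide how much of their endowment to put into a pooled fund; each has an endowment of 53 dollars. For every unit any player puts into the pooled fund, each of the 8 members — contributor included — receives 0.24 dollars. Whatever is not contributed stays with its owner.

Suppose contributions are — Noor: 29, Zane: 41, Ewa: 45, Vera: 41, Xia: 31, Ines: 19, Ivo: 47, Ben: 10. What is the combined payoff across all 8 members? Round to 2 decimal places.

Total contributed: 29 + 41 + 45 + 41 + 31 + 19 + 47 + 10 = 263; total kept: 8 × 53 − 263 = 161.
The pooled fund pays out 0.24 × 8 × 263 = 504.96 in aggregate.
Group total = 161 + 504.96 = 665.96.

665.96 dollars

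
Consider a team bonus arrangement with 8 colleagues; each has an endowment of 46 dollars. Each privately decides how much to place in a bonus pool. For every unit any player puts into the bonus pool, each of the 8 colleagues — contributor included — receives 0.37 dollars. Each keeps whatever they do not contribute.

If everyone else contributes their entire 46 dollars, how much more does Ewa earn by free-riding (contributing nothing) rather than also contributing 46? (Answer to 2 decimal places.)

28.98 dollars

Switching from a contribution of 46 to 0 lets Ewa keep an extra 46 dollars, but lowers the bonus pool by 46, which costs Ewa their own share of that drop: 0.37 × 46 = 17.02.
Net gain = 46 − 17.02 = 28.98. The private return per contributed unit (0.37) is below 1, so free-riding is indeed the best response regardless of what the others do.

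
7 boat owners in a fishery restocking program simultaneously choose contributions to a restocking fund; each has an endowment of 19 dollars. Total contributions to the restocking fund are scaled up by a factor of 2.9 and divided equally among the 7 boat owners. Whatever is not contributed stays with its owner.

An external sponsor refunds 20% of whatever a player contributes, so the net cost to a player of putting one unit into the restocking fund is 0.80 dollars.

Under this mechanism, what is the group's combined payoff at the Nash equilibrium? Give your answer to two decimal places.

The effective private return is (2.9/7) / 0.80 = 0.5179, which is still under 1, so the mechanism doesn't change anyone's dominant strategy: zero contribution.
At the Nash equilibrium no one contributes; group total payoff = 7 × 19 = 133.

133.00 dollars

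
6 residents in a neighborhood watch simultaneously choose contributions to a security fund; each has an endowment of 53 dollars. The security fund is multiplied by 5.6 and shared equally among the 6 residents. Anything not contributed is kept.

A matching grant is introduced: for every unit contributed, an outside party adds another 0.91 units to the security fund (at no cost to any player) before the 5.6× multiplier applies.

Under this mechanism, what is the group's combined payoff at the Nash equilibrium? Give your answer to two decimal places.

With the mechanism, a contributed unit returns 5.6 × 1.91 / 6 = 1.7827 per unit of net cost to the contributor — now above 1 — so contributing fully is weakly dominant for every player.
At the Nash equilibrium everyone contributes 53. Group total payoff = 5.6 × 1.91 × 318 = 3401.33.

3401.33 dollars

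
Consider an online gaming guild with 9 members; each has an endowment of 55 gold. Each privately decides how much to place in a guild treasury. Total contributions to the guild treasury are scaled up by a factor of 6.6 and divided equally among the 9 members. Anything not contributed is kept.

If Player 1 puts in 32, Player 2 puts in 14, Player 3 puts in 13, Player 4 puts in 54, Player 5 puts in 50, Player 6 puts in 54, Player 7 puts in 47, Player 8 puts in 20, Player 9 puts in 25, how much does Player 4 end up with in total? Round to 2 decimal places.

Total contributed: 32 + 14 + 13 + 54 + 50 + 54 + 47 + 20 + 25 = 309.
Each receives 6.6 × 309 / 9 = 226.60 from the guild treasury.
Player 4 keeps 55 − 54 = 1, so Player 4's payoff is 1 + 226.60 = 227.60.

227.60 gold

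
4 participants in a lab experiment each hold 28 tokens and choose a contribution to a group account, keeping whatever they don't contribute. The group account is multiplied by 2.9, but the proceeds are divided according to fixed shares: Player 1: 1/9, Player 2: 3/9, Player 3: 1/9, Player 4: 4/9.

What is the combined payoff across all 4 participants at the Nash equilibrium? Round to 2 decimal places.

165.20 tokens

Each unit j contributes comes back to j as 2.9 × (j's share), so j prefers to contribute only if that share exceeds 1/2.9 = 0.3448; otherwise keeping the unit dominates.
Player 4 alone (share 4/9) is above the threshold, contributing 28; the remaining 3 contribute 0. Total contributed: 28.
The group account pays out 2.9 × 28 = 81.20 in total (split across the unequal shares, but the aggregate is all that matters for the group sum).
The 3 free-riders keep 28 each, adding 84. Group total = 84 + 81.20 = 165.20.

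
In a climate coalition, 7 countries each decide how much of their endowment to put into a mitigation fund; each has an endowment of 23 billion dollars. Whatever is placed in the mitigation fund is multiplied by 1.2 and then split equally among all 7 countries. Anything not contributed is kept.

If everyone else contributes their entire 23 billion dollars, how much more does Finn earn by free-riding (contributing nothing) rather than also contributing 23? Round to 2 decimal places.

Switching from a contribution of 23 to 0 lets Finn keep an extra 23 billion dollars, but lowers the mitigation fund by 23, which costs Finn their own share of that drop: 1.2/7 × 23 = 3.94.
Net gain = 23 − 3.94 = 19.06. The private return per contributed unit (0.1714) is below 1, so free-riding is indeed the best response regardless of what the others do.

19.06 billion dollars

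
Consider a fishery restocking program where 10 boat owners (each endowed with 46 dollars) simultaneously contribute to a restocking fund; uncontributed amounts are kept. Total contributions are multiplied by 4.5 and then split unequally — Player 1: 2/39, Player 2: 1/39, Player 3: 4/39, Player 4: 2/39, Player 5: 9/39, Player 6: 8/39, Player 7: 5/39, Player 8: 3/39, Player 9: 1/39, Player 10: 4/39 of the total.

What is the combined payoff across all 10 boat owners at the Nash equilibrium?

Player j's private return per contributed unit is 4.5 × (j's share). Contributing is weakly dominant for j when that share is at least 1/4.5 = 0.2222, and contributing 0 is dominant otherwise.
Player 5 alone (share 9/39) is above the threshold, contributing 46; the remaining 9 contribute 0. Total contributed: 46.
The restocking fund pays out 4.5 × 46 = 207.00 in total (split across the unequal shares, but the aggregate is all that matters for the group sum).
The 9 free-riders keep 46 each, adding 414. Group total = 414 + 207.00 = 621.00.

621.00 dollars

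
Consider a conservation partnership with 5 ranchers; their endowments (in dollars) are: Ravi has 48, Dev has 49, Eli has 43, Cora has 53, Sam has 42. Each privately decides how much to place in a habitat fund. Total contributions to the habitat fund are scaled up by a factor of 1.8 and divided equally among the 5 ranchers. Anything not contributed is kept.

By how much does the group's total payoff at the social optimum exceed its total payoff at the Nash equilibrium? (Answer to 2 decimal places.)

188.00 dollars

The private return per contributed unit is 1.8/5 = 0.3600 < 1 for every player regardless of endowment, so the Nash equilibrium is zero contribution and the group total is Σ E_j = 48 + 49 + 43 + 53 + 42 = 235.
Each contributed unit returns 1.800 to the group, so the social optimum is full contribution by everyone: group total = 1.800 × 235 = 423.00.
Efficiency loss = (1.800 − 1) × 235 = 188.00.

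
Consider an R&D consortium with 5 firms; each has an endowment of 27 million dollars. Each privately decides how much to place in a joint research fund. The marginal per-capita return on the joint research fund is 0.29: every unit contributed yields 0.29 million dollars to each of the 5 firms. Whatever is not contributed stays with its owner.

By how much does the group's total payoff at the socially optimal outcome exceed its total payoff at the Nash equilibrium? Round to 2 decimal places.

The private return per contributed unit is 0.29 < 1, so contributing 0 is dominant for every player. At the Nash equilibrium everyone keeps their 27, and the group total is 5 × 27 = 135.
Each contributed unit returns 1.450 to the group as a whole (0.29 to each of 5 players), which exceeds 1, so the social optimum is full contribution: group total = 1.450 × 135 = 195.75.
Efficiency loss = 195.75 − 135 = 60.75.

60.75 million dollars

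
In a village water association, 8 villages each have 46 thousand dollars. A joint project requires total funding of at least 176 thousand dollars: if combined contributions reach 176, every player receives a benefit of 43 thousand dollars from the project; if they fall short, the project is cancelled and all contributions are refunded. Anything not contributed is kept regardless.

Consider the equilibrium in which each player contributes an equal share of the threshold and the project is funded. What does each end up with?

67 thousand dollars

Equal share of the threshold: 176/8 = 22.
At this profile no one gains by cutting their contribution: any cut drops the total below 176, the project is cancelled, contributions are refunded, and the deviator ends with 46, which is less than 46 − 22 + 43 = 67. Contributing more than 22 just wastes the excess. So contributing exactly 22 is a best response.
Each player's payoff: 46 − 22 + 43 = 67.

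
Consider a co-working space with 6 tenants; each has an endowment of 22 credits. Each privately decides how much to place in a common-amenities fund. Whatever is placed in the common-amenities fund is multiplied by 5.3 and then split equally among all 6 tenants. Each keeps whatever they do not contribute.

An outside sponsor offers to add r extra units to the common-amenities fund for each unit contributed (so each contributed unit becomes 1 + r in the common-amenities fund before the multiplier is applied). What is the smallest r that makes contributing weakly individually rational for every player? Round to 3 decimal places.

0.132

With matching at rate r, one contributed unit becomes (1 + r) in the common-amenities fund and returns 5.3 × (1 + r) / 6 to the contributor.
Setting this equal to 1: 1 + r = 6/5.3 = 1.1321.
So the minimum matching rate is r = 1.1321 − 1 = 0.132.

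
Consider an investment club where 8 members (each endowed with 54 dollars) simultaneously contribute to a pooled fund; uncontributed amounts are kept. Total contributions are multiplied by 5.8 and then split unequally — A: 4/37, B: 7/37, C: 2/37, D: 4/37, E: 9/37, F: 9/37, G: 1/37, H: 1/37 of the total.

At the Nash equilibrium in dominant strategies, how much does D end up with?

155.58 dollars

Player j's private return per contributed unit is 5.8 × (j's share). Contributing is weakly dominant for j when that share is at least 1/5.8 = 0.1724, and contributing 0 is dominant otherwise.
B, E and F clear that bar, contributing 54 each; the remaining 5 contribute 0. Total contributed: 162.
D keeps 54 and receives 5.8 × 162 × 4/37 = 101.58 from the pooled fund, for a payoff of 155.58.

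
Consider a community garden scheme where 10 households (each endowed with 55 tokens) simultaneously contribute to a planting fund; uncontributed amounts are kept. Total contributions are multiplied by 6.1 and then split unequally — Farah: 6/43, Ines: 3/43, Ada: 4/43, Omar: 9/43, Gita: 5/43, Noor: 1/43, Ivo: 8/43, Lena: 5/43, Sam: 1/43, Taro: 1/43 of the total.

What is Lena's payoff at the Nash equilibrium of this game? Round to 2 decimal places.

Each unit j contributes comes back to j as 6.1 × (j's share), so j prefers to contribute only if that share exceeds 1/6.1 = 0.1639; otherwise keeping the unit dominates.
Omar and Ivo are above the threshold, contributing 55 each; the remaining 8 contribute 0. Total contributed: 110.
Lena keeps 55 and receives 6.1 × 110 × 5/43 = 78.02 from the planting fund, for a payoff of 133.02.

133.02 tokens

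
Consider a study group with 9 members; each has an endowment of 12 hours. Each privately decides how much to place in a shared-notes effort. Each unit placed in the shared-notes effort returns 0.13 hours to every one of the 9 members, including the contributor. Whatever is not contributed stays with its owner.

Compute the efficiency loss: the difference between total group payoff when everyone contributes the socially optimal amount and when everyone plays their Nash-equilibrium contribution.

18.36 hours

The private return per contributed unit is 0.13 < 1, so contributing 0 is dominant for every player. At the Nash equilibrium everyone keeps their 12, and the group total is 9 × 12 = 108.
Each contributed unit returns 1.170 to the group as a whole (0.13 to each of 9 players), which exceeds 1, so the social optimum is full contribution: group total = 1.170 × 108 = 126.36.
Efficiency loss = 126.36 − 108 = 18.36.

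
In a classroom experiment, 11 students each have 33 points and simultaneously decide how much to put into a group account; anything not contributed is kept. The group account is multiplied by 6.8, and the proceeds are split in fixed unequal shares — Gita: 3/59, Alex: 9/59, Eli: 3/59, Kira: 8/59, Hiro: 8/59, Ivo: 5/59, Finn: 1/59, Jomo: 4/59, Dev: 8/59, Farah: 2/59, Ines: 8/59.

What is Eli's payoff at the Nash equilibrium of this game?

44.41 points

Player j's private return per contributed unit is 6.8 × (j's share). Contributing is weakly dominant for j when that share is at least 1/6.8 = 0.1471, and contributing 0 is dominant otherwise.
Alex alone (share 9/59) is above the threshold, contributing 33; the remaining 10 contribute 0. Total contributed: 33.
Eli keeps 33 and receives 6.8 × 33 × 3/59 = 11.41 from the group account, for a payoff of 44.41.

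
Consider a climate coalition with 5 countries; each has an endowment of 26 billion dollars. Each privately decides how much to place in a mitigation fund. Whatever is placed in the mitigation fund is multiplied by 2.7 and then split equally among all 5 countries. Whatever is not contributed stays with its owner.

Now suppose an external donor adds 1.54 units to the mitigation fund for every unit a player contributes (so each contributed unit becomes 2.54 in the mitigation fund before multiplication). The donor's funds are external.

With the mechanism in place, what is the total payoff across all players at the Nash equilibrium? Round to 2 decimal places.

The effective private return per unit is now 2.7 × 2.54 / 5 = 1.3716 > 1, so every player's dominant strategy flips to full contribution.
At the Nash equilibrium everyone contributes 26. Group total payoff = 2.7 × 2.54 × 130 = 891.54.

891.54 billion dollars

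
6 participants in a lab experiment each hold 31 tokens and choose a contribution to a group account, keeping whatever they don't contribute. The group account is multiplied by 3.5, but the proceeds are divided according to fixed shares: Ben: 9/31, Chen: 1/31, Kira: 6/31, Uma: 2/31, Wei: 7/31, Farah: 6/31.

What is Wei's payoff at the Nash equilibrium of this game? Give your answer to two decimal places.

55.50 tokens

Player j's private return per contributed unit is 3.5 × (j's share). Contributing is weakly dominant for j when that share is at least 1/3.5 = 0.2857, and contributing 0 is dominant otherwise.
Only Ben (9/31) clears that bar, contributing 31; the remaining 5 contribute 0. Total contributed: 31.
Wei keeps 31 and receives 3.5 × 31 × 7/31 = 24.50 from the group account, for a payoff of 55.50.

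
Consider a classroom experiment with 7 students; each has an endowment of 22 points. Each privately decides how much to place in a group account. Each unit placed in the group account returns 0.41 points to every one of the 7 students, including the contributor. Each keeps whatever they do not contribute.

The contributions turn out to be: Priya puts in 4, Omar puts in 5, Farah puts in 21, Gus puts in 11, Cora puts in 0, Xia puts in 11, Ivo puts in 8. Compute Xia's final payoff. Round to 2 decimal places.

Total contributed: 4 + 5 + 21 + 11 + 0 + 11 + 8 = 60.
Each receives 0.41 × 60 = 24.60 from the group account.
Xia keeps 22 − 11 = 11, so Xia's payoff is 11 + 24.60 = 35.60.

35.60 points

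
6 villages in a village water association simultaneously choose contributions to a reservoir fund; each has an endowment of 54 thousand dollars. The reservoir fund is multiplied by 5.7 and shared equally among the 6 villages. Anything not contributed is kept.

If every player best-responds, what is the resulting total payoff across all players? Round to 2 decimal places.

324.00 thousand dollars

Each contributed unit returns 5.7/6 = 0.9500 to its contributor — below 1 — so contributing 0 is dominant for every player. At the Nash equilibrium everyone keeps their 54, and the group total is 6 × 54 = 324.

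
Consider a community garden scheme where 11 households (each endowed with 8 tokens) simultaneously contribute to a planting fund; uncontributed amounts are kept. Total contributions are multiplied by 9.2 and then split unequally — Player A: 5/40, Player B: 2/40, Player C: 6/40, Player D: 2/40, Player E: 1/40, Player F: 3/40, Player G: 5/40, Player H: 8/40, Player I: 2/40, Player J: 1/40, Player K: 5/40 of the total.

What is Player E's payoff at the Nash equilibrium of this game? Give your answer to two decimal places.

Each unit j contributes comes back to j as 9.2 × (j's share), so j prefers to contribute only if that share exceeds 1/9.2 = 0.1087; otherwise keeping the unit dominates.
Player A, Player C, Player G, Player H and Player K are above the threshold, contributing 8 each; the remaining 6 contribute 0. Total contributed: 40.
Player E keeps 8 and receives 9.2 × 40 × 1/40 = 9.20 from the planting fund, for a payoff of 17.20.

17.20 tokens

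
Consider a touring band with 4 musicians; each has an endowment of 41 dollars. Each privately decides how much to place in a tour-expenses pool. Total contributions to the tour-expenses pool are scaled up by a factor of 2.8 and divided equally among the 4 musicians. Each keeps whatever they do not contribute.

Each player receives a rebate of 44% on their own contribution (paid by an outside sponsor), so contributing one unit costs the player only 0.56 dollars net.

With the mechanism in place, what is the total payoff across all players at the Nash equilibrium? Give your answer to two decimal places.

The effective private return per unit is now (2.8/4) / 0.56 = 1.2500 > 1, so every player's dominant strategy flips to full contribution.
So the Nash equilibrium is full contribution by all 4; the group earns 4 × (41 × 0.44 + 2.8 × 41) = 531.36.

531.36 dollars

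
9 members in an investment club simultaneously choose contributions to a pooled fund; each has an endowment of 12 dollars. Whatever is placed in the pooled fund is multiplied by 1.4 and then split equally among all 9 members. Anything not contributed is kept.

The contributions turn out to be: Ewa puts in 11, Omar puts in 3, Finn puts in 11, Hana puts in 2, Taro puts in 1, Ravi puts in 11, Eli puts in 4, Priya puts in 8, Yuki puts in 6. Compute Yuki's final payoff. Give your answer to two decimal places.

Total contributed: 11 + 3 + 11 + 2 + 1 + 11 + 4 + 8 + 6 = 57.
Each receives 1.4 × 57 / 9 = 8.87 from the pooled fund.
Yuki keeps 12 − 6 = 6, so Yuki's payoff is 6 + 8.87 = 14.87.

14.87 dollars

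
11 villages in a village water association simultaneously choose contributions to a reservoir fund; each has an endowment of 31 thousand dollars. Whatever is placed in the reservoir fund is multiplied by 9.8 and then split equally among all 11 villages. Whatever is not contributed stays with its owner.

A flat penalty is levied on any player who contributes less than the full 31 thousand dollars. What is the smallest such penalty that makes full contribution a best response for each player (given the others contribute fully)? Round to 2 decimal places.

Given the others contribute fully, the best deviation is to contribute 0 (any partial contribution still incurs the fine and gives up units whose private return 0.8909 is below 1).
Deviating from 31 to 0 saves 31 thousand dollars but forfeits the deviator's share of the drop in the reservoir fund: 9.8/11 × 31 = 27.62.
So the deviation gain is 31 − 27.62 = 3.38, and the fine must be at least 3.38 thousand dollars to wipe it out.

3.38 thousand dollars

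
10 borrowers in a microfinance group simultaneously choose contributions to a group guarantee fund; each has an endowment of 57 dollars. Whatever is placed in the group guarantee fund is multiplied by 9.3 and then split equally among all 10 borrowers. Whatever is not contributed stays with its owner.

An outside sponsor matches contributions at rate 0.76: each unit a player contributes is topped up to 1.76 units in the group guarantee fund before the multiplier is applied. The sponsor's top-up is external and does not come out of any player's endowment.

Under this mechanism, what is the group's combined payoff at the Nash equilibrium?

Under the mechanism each unit contributed yields 9.3 × 1.76 / 10 = 1.6368 back to its contributor per unit of net cost, which exceeds 1, making full contribution the dominant choice for everyone.
So the Nash equilibrium is full contribution by all 10; the group earns 9.3 × 1.76 × 570 = 9329.76.

9329.76 dollars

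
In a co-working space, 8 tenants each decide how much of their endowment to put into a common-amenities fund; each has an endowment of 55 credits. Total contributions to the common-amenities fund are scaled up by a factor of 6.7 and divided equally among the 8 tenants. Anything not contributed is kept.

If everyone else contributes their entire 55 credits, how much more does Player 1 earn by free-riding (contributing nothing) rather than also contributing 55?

Switching from a contribution of 55 to 0 lets Player 1 keep an extra 55 credits, but lowers the common-amenities fund by 55, which costs Player 1 their own share of that drop: 6.7/8 × 55 = 46.06.
Net gain = 55 − 46.06 = 8.94. The private return per contributed unit (0.8375) is below 1, so free-riding is indeed the best response regardless of what the others do.

8.94 credits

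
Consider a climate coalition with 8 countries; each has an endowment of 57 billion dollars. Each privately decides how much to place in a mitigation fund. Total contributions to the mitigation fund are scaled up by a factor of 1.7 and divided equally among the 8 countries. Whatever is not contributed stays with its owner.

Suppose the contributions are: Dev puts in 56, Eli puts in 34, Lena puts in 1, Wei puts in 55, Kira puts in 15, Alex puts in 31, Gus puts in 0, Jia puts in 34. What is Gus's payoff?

105.03 billion dollars

Total contributed: 56 + 34 + 1 + 55 + 15 + 31 + 0 + 34 = 226.
Each receives 1.7 × 226 / 8 = 48.03 from the mitigation fund.
Gus keeps 57 − 0 = 57, so Gus's payoff is 57 + 48.03 = 105.03.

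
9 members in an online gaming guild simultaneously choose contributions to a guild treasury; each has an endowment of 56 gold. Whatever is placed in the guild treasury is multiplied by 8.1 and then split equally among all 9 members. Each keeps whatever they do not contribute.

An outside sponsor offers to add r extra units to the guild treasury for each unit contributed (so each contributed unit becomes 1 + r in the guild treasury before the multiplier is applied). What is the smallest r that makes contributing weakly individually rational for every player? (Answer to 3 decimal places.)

0.111

With matching at rate r, one contributed unit becomes (1 + r) in the guild treasury and returns 8.1 × (1 + r) / 9 to the contributor.
Setting this equal to 1: 1 + r = 9/8.1 = 1.1111.
So the minimum matching rate is r = 1.1111 − 1 = 0.111.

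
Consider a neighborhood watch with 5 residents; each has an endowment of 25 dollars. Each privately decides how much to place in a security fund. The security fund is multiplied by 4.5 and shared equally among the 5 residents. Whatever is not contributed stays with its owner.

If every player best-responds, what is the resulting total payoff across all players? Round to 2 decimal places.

Each contributed unit returns 4.5/5 = 0.9000 to its contributor — below 1 — so contributing 0 is dominant for every player. At the Nash equilibrium everyone keeps their 25, and the group total is 5 × 25 = 125.

125.00 dollars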